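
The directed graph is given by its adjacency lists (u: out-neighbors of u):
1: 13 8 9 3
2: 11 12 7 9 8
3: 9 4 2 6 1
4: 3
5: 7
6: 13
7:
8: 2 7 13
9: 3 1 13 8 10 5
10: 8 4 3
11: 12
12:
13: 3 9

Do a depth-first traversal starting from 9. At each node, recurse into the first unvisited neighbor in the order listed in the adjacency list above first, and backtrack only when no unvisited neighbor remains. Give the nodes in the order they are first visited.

Visit 9
9 → 3
3 → 4
3 → 2
2 → 11
11 → 12
2 → 7
2 → 8
8 → 13
3 → 6
3 → 1
9 → 10
9 → 5

9, 3, 4, 2, 11, 12, 7, 8, 13, 6, 1, 10, 5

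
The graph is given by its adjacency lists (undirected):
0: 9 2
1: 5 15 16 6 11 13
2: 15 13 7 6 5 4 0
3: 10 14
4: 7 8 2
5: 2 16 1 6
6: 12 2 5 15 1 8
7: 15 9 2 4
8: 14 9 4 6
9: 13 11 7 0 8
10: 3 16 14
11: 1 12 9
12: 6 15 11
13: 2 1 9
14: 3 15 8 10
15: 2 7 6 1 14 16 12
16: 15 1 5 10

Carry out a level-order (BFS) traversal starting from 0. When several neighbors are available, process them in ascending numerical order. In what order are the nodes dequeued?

0, 2, 9, 4, 5, 6, 7, 13, 15, 8, 11, 1, 16, 12, 14, 10, 3

Visit 0; enqueue 2, 9 → queue [2, 9]
Visit 2; enqueue 4, 5, 6, 7, 13, 15 → queue [9, 4, 5, 6, 7, 13, 15]
Visit 9; enqueue 8, 11 → queue [4, 5, 6, 7, 13, 15, 8, 11]
Visit 4 → queue [5, 6, 7, 13, 15, 8, 11]
Visit 5; enqueue 1, 16 → queue [6, 7, 13, 15, 8, 11, 1, 16]
Visit 6; enqueue 12 → queue [7, 13, 15, 8, 11, 1, 16, 12]
Visit 7 → queue [13, 15, 8, 11, 1, 16, 12]
Visit 13 → queue [15, 8, 11, 1, 16, 12]
Visit 15; enqueue 14 → queue [8, 11, 1, 16, 12, 14]
Visit 8 → queue [11, 1, 16, 12, 14]
Visit 11 → queue [1, 16, 12, 14]
Visit 1 → queue [16, 12, 14]
Visit 16; enqueue 10 → queue [12, 14, 10]
Visit 12 → queue [14, 10]
Visit 14; enqueue 3 → queue [10, 3]
Visit 10 → queue [3]
Visit 3 → queue []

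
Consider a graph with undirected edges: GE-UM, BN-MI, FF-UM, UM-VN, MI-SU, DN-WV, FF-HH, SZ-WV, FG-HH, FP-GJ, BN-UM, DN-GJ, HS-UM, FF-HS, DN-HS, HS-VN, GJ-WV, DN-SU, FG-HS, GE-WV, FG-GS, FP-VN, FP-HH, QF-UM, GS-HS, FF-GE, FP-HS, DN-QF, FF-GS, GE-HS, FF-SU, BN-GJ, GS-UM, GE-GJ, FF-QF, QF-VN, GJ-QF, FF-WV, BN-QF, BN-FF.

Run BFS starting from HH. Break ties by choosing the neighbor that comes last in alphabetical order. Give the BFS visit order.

Visit HH; enqueue FP, FG, FF → queue [FP, FG, FF]
Visit FP; enqueue VN, HS, GJ → queue [FG, FF, VN, HS, GJ]
Visit FG; enqueue GS → queue [FF, VN, HS, GJ, GS]
Visit FF; enqueue WV, UM, SU, QF, GE, BN → queue [VN, HS, GJ, GS, WV, UM, SU, QF, GE, BN]
Visit VN → queue [HS, GJ, GS, WV, UM, SU, QF, GE, BN]
Visit HS; enqueue DN → queue [GJ, GS, WV, UM, SU, QF, GE, BN, DN]
Visit GJ → queue [GS, WV, UM, SU, QF, GE, BN, DN]
Visit GS → queue [WV, UM, SU, QF, GE, BN, DN]
Visit WV; enqueue SZ → queue [UM, SU, QF, GE, BN, DN, SZ]
Visit UM → queue [SU, QF, GE, BN, DN, SZ]
Visit SU; enqueue MI → queue [QF, GE, BN, DN, SZ, MI]
Visit QF → queue [GE, BN, DN, SZ, MI]
Visit GE → queue [BN, DN, SZ, MI]
Visit BN → queue [DN, SZ, MI]
Visit DN → queue [SZ, MI]
Visit SZ → queue [MI]
Visit MI → queue []

HH, FP, FG, FF, VN, HS, GJ, GS, WV, UM, SU, QF, GE, BN, DN, SZ, MI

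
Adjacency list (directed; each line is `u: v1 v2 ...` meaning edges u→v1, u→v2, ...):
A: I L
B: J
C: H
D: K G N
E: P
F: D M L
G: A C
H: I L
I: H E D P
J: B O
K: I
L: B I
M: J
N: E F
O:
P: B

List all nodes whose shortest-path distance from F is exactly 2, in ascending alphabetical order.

Level 0: F
Level 1: D, L, M
Level 2: B, G, I, J, K, N
Level 3: A, C, E, H, O, P

B, G, I, J, K, N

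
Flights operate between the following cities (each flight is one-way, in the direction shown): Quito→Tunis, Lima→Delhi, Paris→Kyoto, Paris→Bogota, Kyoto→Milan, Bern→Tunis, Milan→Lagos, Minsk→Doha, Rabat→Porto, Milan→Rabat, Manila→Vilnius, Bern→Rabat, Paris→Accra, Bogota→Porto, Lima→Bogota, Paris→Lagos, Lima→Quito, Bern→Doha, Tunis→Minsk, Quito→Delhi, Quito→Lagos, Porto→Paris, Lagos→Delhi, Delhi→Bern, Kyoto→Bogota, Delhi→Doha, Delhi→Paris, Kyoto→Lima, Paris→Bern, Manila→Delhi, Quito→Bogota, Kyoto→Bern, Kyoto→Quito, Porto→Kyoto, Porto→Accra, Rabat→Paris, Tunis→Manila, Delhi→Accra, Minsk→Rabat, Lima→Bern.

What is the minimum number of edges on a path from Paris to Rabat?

2

Level 0: Paris
Level 1: Accra, Bern, Bogota, Kyoto, Lagos
Level 2: Delhi, Doha, Lima, Milan, Porto, Quito, Rabat, Tunis
Level 3: Manila, Minsk
Level 4: Vilnius
Rabat first appears at level 2.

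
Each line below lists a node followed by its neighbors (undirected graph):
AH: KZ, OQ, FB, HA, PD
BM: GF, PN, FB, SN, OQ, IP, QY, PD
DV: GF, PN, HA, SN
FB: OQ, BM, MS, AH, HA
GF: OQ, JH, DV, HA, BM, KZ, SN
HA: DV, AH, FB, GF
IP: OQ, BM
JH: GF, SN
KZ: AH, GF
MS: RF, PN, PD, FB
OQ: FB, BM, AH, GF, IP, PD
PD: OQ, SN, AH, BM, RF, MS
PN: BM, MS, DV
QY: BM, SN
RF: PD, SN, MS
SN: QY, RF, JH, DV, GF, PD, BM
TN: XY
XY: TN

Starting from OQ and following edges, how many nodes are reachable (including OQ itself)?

BFS from OQ visits: OQ, FB, BM, AH, GF, IP, PD, MS, HA, PN, SN, QY, KZ, JH, DV, RF
Reachable nodes: 16 of 18 total.

16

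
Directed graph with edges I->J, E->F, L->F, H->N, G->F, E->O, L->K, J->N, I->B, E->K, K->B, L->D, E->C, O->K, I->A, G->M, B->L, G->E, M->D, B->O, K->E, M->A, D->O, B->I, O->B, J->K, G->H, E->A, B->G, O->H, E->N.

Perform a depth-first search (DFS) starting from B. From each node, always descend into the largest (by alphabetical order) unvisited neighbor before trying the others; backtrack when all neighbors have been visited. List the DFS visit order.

B, O, K, E, N, F, C, A, H, L, D, I, J, G, M

Visit B
B → O
O → K
K → E
E → N
E → F
E → C
E → A
O → H
B → L
L → D
B → I
I → J
B → G
G → M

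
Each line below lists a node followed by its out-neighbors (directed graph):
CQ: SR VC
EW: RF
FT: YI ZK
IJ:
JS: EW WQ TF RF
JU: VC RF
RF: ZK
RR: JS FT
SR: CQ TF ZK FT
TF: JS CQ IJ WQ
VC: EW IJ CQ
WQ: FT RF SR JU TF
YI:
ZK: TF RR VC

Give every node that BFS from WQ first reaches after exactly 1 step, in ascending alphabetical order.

Level 0: WQ
Level 1: FT, JU, RF, SR, TF
Level 2: CQ, IJ, JS, VC, YI, ZK
Level 3: EW, RR

FT, JU, RF, SR, TF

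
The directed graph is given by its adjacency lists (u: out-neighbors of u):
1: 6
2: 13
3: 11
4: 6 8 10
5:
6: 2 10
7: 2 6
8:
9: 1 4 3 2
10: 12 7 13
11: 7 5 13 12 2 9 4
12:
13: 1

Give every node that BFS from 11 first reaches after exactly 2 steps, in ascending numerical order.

1, 3, 6, 8, 10

Level 0: 11
Level 1: 2, 4, 5, 7, 9, 12, 13
Level 2: 1, 3, 6, 8, 10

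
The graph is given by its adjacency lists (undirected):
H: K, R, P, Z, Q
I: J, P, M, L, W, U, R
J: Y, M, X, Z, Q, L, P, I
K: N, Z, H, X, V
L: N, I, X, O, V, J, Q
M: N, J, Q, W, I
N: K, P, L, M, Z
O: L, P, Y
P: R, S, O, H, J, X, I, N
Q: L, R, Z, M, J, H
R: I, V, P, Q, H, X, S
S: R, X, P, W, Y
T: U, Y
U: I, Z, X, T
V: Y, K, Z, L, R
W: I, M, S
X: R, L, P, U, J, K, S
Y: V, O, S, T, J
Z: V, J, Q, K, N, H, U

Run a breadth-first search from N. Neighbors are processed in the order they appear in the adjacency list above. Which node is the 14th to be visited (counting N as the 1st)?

Visit N; enqueue K, P, L, M, Z → queue [K, P, L, M, Z]
Visit K; enqueue H, X, V → queue [P, L, M, Z, H, X, V]
Visit P; enqueue R, S, O, J, I → queue [L, M, Z, H, X, V, R, S, O, J, I]
Visit L; enqueue Q → queue [M, Z, H, X, V, R, S, O, J, I, Q]
Visit M; enqueue W → queue [Z, H, X, V, R, S, O, J, I, Q, W]
Visit Z; enqueue U → queue [H, X, V, R, S, O, J, I, Q, W, U]
Visit H → queue [X, V, R, S, O, J, I, Q, W, U]
Visit X → queue [V, R, S, O, J, I, Q, W, U]
Visit V; enqueue Y → queue [R, S, O, J, I, Q, W, U, Y]
Visit R → queue [S, O, J, I, Q, W, U, Y]
Visit S → queue [O, J, I, Q, W, U, Y]
Visit O → queue [J, I, Q, W, U, Y]
Visit J → queue [I, Q, W, U, Y]
Visit I → queue [Q, W, U, Y]
Visit Q → queue [W, U, Y]
Visit W → queue [U, Y]
Visit U; enqueue T → queue [Y, T]
Visit Y → queue [T]
Visit T → queue []

Visit order: N, K, P, L, M, Z, H, X, V, R, S, O, J, I, Q, W, U, Y, T

I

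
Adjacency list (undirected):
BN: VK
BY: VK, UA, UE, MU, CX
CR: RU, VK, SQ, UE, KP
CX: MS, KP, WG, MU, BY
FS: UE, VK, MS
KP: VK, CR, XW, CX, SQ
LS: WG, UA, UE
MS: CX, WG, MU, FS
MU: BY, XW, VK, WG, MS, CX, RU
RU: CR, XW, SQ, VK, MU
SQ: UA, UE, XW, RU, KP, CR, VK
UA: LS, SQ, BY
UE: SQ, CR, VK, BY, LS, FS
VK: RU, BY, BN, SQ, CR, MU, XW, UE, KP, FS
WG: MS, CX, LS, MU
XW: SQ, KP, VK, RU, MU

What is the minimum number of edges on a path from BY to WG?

2

Level 0: BY
Level 1: CX, MU, UA, UE, VK
Level 2: BN, CR, FS, KP, LS, MS, RU, SQ, WG, XW
WG first appears at level 2.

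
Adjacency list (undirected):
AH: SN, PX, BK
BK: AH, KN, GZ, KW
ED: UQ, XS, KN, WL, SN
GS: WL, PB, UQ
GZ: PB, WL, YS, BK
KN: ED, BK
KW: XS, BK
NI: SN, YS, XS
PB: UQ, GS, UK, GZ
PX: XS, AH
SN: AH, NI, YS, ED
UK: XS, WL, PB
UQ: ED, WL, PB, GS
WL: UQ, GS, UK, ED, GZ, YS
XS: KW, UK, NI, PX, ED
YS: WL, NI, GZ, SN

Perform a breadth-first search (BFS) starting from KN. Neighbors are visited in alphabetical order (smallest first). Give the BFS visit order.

Visit KN; enqueue BK, ED → queue [BK, ED]
Visit BK; enqueue AH, GZ, KW → queue [ED, AH, GZ, KW]
Visit ED; enqueue SN, UQ, WL, XS → queue [AH, GZ, KW, SN, UQ, WL, XS]
Visit AH; enqueue PX → queue [GZ, KW, SN, UQ, WL, XS, PX]
Visit GZ; enqueue PB, YS → queue [KW, SN, UQ, WL, XS, PX, PB, YS]
Visit KW → queue [SN, UQ, WL, XS, PX, PB, YS]
Visit SN; enqueue NI → queue [UQ, WL, XS, PX, PB, YS, NI]
Visit UQ; enqueue GS → queue [WL, XS, PX, PB, YS, NI, GS]
Visit WL; enqueue UK → queue [XS, PX, PB, YS, NI, GS, UK]
Visit XS → queue [PX, PB, YS, NI, GS, UK]
Visit PX → queue [PB, YS, NI, GS, UK]
Visit PB → queue [YS, NI, GS, UK]
Visit YS → queue [NI, GS, UK]
Visit NI → queue [GS, UK]
Visit GS → queue [UK]
Visit UK → queue []

KN -> BK -> ED -> AH -> GZ -> KW -> SN -> UQ -> WL -> XS -> PX -> PB -> YS -> NI -> GS -> UK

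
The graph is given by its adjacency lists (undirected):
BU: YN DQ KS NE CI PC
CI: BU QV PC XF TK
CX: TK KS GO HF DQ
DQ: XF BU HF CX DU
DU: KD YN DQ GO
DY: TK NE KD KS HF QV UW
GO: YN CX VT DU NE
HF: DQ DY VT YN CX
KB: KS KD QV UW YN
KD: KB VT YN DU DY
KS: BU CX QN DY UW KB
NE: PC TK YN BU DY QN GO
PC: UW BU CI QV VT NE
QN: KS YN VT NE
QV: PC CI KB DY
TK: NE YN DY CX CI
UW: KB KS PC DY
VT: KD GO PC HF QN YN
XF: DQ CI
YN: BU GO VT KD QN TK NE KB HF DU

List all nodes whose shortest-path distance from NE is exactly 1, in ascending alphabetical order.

BU, DY, GO, PC, QN, TK, YN

Level 0: NE
Level 1: BU, DY, GO, PC, QN, TK, YN
Level 2: CI, CX, DQ, DU, HF, KB, KD, KS, QV, UW, VT
Level 3: XF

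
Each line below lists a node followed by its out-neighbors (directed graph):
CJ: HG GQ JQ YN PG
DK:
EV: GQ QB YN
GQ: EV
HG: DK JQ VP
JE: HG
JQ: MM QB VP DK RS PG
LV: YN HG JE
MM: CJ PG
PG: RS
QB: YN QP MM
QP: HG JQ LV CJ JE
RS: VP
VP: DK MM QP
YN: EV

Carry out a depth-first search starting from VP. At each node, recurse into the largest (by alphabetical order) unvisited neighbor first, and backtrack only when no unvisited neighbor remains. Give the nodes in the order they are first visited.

Visit VP
VP → QP
QP → LV
LV → YN
YN → EV
EV → QB
QB → MM
MM → PG
PG → RS
MM → CJ
CJ → JQ
JQ → DK
CJ → HG
CJ → GQ
LV → JE

VP -> QP -> LV -> YN -> EV -> QB -> MM -> PG -> RS -> CJ -> JQ -> DK -> HG -> GQ -> JE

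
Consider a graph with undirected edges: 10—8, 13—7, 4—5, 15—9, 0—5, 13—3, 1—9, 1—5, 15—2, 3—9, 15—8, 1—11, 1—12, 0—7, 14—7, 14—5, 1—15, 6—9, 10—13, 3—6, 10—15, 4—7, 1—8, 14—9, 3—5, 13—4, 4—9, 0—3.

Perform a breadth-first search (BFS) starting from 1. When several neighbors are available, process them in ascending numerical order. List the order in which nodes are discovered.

Visit 1; enqueue 5, 8, 9, 11, 12, 15 → queue [5, 8, 9, 11, 12, 15]
Visit 5; enqueue 0, 3, 4, 14 → queue [8, 9, 11, 12, 15, 0, 3, 4, 14]
Visit 8; enqueue 10 → queue [9, 11, 12, 15, 0, 3, 4, 14, 10]
Visit 9; enqueue 6 → queue [11, 12, 15, 0, 3, 4, 14, 10, 6]
Visit 11 → queue [12, 15, 0, 3, 4, 14, 10, 6]
Visit 12 → queue [15, 0, 3, 4, 14, 10, 6]
Visit 15; enqueue 2 → queue [0, 3, 4, 14, 10, 6, 2]
Visit 0; enqueue 7 → queue [3, 4, 14, 10, 6, 2, 7]
Visit 3; enqueue 13 → queue [4, 14, 10, 6, 2, 7, 13]
Visit 4 → queue [14, 10, 6, 2, 7, 13]
Visit 14 → queue [10, 6, 2, 7, 13]
Visit 10 → queue [6, 2, 7, 13]
Visit 6 → queue [2, 7, 13]
Visit 2 → queue [7, 13]
Visit 7 → queue [13]
Visit 13 → queue []

1, 5, 8, 9, 11, 12, 15, 0, 3, 4, 14, 10, 6, 2, 7, 13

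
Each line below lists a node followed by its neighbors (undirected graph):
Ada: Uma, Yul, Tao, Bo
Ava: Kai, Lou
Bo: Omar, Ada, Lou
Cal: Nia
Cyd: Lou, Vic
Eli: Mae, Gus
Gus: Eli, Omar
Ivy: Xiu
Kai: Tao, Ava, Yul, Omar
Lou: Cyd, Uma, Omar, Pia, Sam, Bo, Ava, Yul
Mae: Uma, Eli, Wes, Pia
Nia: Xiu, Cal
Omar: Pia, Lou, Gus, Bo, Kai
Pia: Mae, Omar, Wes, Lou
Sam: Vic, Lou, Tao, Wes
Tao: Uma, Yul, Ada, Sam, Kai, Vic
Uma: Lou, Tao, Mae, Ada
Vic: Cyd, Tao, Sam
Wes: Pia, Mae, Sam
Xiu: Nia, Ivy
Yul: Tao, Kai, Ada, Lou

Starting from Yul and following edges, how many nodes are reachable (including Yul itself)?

BFS from Yul visits: Yul, Tao, Kai, Ada, Lou, Uma, Sam, Vic, Ava, Omar, Bo, Cyd, Pia, Mae, Wes, Gus, Eli
Reachable nodes: 17 of 21 total.

17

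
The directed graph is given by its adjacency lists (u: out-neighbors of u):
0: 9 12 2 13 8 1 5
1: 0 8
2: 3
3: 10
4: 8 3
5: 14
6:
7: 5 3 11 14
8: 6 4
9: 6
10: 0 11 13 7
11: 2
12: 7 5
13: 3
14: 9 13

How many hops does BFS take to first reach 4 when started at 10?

3

Level 0: 10
Level 1: 0, 7, 11, 13
Level 2: 1, 2, 3, 5, 8, 9, 12, 14
Level 3: 4, 6
4 first appears at level 3.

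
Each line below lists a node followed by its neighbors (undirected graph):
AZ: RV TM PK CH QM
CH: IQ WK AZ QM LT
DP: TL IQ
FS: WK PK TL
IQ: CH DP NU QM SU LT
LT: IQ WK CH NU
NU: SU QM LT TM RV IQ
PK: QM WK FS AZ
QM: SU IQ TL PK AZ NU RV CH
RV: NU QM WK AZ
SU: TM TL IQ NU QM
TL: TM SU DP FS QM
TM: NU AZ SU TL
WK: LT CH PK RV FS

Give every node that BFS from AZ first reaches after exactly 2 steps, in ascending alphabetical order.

FS, IQ, LT, NU, SU, TL, WK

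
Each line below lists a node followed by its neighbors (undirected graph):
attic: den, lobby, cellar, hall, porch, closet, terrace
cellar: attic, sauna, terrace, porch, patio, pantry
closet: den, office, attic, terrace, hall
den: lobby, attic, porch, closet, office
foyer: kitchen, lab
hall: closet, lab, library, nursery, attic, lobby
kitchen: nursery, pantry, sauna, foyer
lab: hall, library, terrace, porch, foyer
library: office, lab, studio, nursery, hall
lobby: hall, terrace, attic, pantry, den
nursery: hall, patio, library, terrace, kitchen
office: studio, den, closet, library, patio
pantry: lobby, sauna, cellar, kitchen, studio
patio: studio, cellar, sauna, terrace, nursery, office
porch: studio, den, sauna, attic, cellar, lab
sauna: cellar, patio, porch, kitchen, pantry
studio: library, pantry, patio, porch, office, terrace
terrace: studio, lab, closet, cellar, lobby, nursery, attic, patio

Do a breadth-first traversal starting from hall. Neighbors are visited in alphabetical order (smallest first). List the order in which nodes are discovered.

hall -> attic -> closet -> lab -> library -> lobby -> nursery -> cellar -> den -> porch -> terrace -> office -> foyer -> studio -> pantry -> kitchen -> patio -> sauna

Visit hall; enqueue attic, closet, lab, library, lobby, nursery → queue [attic, closet, lab, library, lobby, nursery]
Visit attic; enqueue cellar, den, porch, terrace → queue [closet, lab, library, lobby, nursery, cellar, den, porch, terrace]
Visit closet; enqueue office → queue [lab, library, lobby, nursery, cellar, den, porch, terrace, office]
Visit lab; enqueue foyer → queue [library, lobby, nursery, cellar, den, porch, terrace, office, foyer]
Visit library; enqueue studio → queue [lobby, nursery, cellar, den, porch, terrace, office, foyer, studio]
Visit lobby; enqueue pantry → queue [nursery, cellar, den, porch, terrace, office, foyer, studio, pantry]
Visit nursery; enqueue kitchen, patio → queue [cellar, den, porch, terrace, office, foyer, studio, pantry, kitchen, patio]
Visit cellar; enqueue sauna → queue [den, porch, terrace, office, foyer, studio, pantry, kitchen, patio, sauna]
Visit den → queue [porch, terrace, office, foyer, studio, pantry, kitchen, patio, sauna]
Visit porch → queue [terrace, office, foyer, studio, pantry, kitchen, patio, sauna]
Visit terrace → queue [office, foyer, studio, pantry, kitchen, patio, sauna]
Visit office → queue [foyer, studio, pantry, kitchen, patio, sauna]
Visit foyer → queue [studio, pantry, kitchen, patio, sauna]
Visit studio → queue [pantry, kitchen, patio, sauna]
Visit pantry → queue [kitchen, patio, sauna]
Visit kitchen → queue [patio, sauna]
Visit patio → queue [sauna]
Visit sauna → queue []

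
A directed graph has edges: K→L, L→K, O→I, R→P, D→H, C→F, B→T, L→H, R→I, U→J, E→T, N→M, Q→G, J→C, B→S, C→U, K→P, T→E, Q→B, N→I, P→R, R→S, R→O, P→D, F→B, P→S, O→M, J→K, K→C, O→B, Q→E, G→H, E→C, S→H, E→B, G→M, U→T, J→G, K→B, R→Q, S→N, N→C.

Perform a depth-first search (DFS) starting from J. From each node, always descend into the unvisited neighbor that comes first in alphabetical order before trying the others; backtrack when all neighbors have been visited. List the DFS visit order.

J → C → F → B → S → H → N → I → M → T → E → U → G → K → L → P → D → R → O → Q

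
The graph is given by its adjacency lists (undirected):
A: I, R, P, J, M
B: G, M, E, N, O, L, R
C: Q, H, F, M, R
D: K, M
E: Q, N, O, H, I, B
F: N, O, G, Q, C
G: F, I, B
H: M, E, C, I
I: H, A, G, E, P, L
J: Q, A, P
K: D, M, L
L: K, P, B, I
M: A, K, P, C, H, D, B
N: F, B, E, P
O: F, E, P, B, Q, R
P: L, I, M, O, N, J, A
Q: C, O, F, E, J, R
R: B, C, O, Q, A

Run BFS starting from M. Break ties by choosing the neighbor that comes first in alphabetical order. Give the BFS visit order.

Visit M; enqueue A, B, C, D, H, K, P → queue [A, B, C, D, H, K, P]
Visit A; enqueue I, J, R → queue [B, C, D, H, K, P, I, J, R]
Visit B; enqueue E, G, L, N, O → queue [C, D, H, K, P, I, J, R, E, G, L, N, O]
Visit C; enqueue F, Q → queue [D, H, K, P, I, J, R, E, G, L, N, O, F, Q]
Visit D → queue [H, K, P, I, J, R, E, G, L, N, O, F, Q]
Visit H → queue [K, P, I, J, R, E, G, L, N, O, F, Q]
Visit K → queue [P, I, J, R, E, G, L, N, O, F, Q]
Visit P → queue [I, J, R, E, G, L, N, O, F, Q]
Visit I → queue [J, R, E, G, L, N, O, F, Q]
Visit J → queue [R, E, G, L, N, O, F, Q]
Visit R → queue [E, G, L, N, O, F, Q]
Visit E → queue [G, L, N, O, F, Q]
Visit G → queue [L, N, O, F, Q]
Visit L → queue [N, O, F, Q]
Visit N → queue [O, F, Q]
Visit O → queue [F, Q]
Visit F → queue [Q]
Visit Q → queue []

M A B C D H K P I J R E G L N O F Q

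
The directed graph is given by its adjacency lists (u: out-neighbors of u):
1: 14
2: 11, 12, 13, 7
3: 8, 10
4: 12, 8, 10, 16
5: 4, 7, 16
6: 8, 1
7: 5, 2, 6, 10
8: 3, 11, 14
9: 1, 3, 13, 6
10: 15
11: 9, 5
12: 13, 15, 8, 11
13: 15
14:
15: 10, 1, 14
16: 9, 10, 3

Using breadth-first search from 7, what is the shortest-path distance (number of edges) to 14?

3

Level 0: 7
Level 1: 2, 5, 6, 10
Level 2: 1, 4, 8, 11, 12, 13, 15, 16
Level 3: 3, 9, 14
14 first appears at level 3.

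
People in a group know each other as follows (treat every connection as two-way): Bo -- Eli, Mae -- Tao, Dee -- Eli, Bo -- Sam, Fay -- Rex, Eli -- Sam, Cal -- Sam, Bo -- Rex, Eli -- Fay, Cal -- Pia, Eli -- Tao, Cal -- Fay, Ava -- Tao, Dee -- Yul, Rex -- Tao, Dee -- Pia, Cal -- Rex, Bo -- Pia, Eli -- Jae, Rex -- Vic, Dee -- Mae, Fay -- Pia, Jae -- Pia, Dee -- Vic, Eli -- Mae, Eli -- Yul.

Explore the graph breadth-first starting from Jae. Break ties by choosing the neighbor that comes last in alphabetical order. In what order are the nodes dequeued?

Jae Pia Eli Fay Dee Cal Bo Yul Tao Sam Mae Rex Vic Ava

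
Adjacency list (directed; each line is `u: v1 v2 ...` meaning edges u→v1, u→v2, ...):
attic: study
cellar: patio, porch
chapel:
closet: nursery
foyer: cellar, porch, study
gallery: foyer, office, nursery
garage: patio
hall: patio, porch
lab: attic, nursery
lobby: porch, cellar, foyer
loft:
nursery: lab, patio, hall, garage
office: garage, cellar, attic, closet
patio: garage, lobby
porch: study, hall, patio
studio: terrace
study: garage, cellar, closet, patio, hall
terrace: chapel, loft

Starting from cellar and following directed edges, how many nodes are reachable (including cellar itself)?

BFS from cellar visits: cellar, patio, porch, garage, lobby, hall, study, foyer, closet, nursery, lab, attic
Reachable nodes: 12 of 18 total.

12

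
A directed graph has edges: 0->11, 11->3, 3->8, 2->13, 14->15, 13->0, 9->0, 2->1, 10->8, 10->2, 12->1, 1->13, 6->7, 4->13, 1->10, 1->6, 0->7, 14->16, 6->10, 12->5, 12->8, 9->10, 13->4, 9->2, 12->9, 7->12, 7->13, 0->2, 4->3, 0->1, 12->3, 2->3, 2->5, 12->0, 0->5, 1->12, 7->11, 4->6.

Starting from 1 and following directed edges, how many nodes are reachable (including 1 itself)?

14

BFS from 1 visits: 1, 13, 12, 10, 6, 4, 0, 9, 8, 5, 3, 2, 7, 11
Reachable nodes: 14 of 17 total.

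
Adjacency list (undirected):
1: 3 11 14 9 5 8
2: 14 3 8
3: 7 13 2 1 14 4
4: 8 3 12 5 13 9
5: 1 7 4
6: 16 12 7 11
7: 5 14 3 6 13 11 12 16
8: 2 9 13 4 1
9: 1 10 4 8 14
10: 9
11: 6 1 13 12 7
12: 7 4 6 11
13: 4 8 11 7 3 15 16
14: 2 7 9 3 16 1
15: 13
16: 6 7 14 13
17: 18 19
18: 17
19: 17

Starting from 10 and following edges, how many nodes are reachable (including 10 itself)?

16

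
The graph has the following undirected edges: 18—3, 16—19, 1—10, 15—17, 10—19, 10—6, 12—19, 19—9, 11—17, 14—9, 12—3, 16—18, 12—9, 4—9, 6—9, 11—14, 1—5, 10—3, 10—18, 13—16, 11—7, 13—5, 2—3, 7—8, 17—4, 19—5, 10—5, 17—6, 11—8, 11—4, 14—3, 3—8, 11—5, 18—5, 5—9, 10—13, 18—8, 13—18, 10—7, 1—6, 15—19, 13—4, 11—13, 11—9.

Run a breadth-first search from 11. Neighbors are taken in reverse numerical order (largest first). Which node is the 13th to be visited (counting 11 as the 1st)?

18

Visit 11; enqueue 17, 14, 13, 9, 8, 7, 5, 4 → queue [17, 14, 13, 9, 8, 7, 5, 4]
Visit 17; enqueue 15, 6 → queue [14, 13, 9, 8, 7, 5, 4, 15, 6]
Visit 14; enqueue 3 → queue [13, 9, 8, 7, 5, 4, 15, 6, 3]
Visit 13; enqueue 18, 16, 10 → queue [9, 8, 7, 5, 4, 15, 6, 3, 18, 16, 10]
Visit 9; enqueue 19, 12 → queue [8, 7, 5, 4, 15, 6, 3, 18, 16, 10, 19, 12]
Visit 8 → queue [7, 5, 4, 15, 6, 3, 18, 16, 10, 19, 12]
Visit 7 → queue [5, 4, 15, 6, 3, 18, 16, 10, 19, 12]
Visit 5; enqueue 1 → queue [4, 15, 6, 3, 18, 16, 10, 19, 12, 1]
Visit 4 → queue [15, 6, 3, 18, 16, 10, 19, 12, 1]
Visit 15 → queue [6, 3, 18, 16, 10, 19, 12, 1]
Visit 6 → queue [3, 18, 16, 10, 19, 12, 1]
Visit 3; enqueue 2 → queue [18, 16, 10, 19, 12, 1, 2]
Visit 18 → queue [16, 10, 19, 12, 1, 2]
Visit 16 → queue [10, 19, 12, 1, 2]
Visit 10 → queue [19, 12, 1, 2]
Visit 19 → queue [12, 1, 2]
Visit 12 → queue [1, 2]
Visit 1 → queue [2]
Visit 2 → queue []

Visit order: 11, 17, 14, 13, 9, 8, 7, 5, 4, 15, 6, 3, 18, 16, 10, 19, 12, 1, 2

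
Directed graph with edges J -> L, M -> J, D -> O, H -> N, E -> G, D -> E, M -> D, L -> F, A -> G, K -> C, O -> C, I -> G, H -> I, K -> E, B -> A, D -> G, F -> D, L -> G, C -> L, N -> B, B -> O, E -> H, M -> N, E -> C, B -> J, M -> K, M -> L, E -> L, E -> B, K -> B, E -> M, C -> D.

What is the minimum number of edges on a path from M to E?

2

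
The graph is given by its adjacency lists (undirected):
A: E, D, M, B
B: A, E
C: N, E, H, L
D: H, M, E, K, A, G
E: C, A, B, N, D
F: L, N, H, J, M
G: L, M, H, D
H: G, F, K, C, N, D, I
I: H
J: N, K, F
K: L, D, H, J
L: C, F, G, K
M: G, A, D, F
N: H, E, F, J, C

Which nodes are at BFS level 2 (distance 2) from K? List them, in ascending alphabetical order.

A, C, E, F, G, I, M, N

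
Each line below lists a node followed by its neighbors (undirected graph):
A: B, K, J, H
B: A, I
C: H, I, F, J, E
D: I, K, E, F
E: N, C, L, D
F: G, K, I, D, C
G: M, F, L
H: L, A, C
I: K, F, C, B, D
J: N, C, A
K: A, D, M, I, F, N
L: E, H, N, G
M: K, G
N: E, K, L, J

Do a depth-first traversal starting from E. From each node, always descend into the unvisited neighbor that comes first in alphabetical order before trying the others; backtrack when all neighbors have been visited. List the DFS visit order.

E, C, F, D, I, B, A, H, L, G, M, K, N, J

Visit E
E → C
C → F
F → D
D → I
I → B
B → A
A → H
H → L
L → G
G → M
M → K
K → N
N → J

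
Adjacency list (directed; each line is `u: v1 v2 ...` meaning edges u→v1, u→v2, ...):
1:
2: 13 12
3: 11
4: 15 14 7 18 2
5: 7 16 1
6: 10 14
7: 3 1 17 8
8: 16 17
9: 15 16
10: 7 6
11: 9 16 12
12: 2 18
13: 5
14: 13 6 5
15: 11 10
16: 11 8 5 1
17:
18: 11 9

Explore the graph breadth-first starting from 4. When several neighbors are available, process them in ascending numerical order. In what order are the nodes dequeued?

4 → 2 → 7 → 14 → 15 → 18 → 12 → 13 → 1 → 3 → 8 → 17 → 5 → 6 → 10 → 11 → 9 → 16

Visit 4; enqueue 2, 7, 14, 15, 18 → queue [2, 7, 14, 15, 18]
Visit 2; enqueue 12, 13 → queue [7, 14, 15, 18, 12, 13]
Visit 7; enqueue 1, 3, 8, 17 → queue [14, 15, 18, 12, 13, 1, 3, 8, 17]
Visit 14; enqueue 5, 6 → queue [15, 18, 12, 13, 1, 3, 8, 17, 5, 6]
Visit 15; enqueue 10, 11 → queue [18, 12, 13, 1, 3, 8, 17, 5, 6, 10, 11]
Visit 18; enqueue 9 → queue [12, 13, 1, 3, 8, 17, 5, 6, 10, 11, 9]
Visit 12 → queue [13, 1, 3, 8, 17, 5, 6, 10, 11, 9]
Visit 13 → queue [1, 3, 8, 17, 5, 6, 10, 11, 9]
Visit 1 → queue [3, 8, 17, 5, 6, 10, 11, 9]
Visit 3 → queue [8, 17, 5, 6, 10, 11, 9]
Visit 8; enqueue 16 → queue [17, 5, 6, 10, 11, 9, 16]
Visit 17 → queue [5, 6, 10, 11, 9, 16]
Visit 5 → queue [6, 10, 11, 9, 16]
Visit 6 → queue [10, 11, 9, 16]
Visit 10 → queue [11, 9, 16]
Visit 11 → queue [9, 16]
Visit 9 → queue [16]
Visit 16 → queue []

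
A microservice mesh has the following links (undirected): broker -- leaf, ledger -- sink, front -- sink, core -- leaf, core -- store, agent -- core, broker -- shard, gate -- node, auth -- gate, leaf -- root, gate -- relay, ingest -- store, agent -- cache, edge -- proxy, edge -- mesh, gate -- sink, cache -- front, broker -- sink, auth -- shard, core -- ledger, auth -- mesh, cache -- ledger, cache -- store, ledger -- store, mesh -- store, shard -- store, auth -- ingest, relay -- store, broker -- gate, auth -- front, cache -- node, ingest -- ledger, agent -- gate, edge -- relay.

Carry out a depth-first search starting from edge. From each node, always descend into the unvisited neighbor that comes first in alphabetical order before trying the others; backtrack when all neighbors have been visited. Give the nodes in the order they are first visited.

edge → mesh → auth → front → cache → agent → core → leaf → broker → gate → node → relay → store → ingest → ledger → sink → shard → root → proxy

Visit edge
edge → mesh
mesh → auth
auth → front
front → cache
cache → agent
agent → core
core → leaf
leaf → broker
broker → gate
gate → node
gate → relay
relay → store
store → ingest
ingest → ledger
ledger → sink
store → shard
leaf → root
edge → proxy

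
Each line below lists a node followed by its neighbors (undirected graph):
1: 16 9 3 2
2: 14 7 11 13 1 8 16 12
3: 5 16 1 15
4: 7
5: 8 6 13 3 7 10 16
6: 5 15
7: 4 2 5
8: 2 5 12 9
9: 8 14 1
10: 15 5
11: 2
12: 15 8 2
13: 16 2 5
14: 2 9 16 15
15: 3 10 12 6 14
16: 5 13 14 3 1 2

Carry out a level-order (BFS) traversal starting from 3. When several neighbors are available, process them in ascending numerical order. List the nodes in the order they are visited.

3, 1, 5, 15, 16, 2, 9, 6, 7, 8, 10, 13, 12, 14, 11, 4

Visit 3; enqueue 1, 5, 15, 16 → queue [1, 5, 15, 16]
Visit 1; enqueue 2, 9 → queue [5, 15, 16, 2, 9]
Visit 5; enqueue 6, 7, 8, 10, 13 → queue [15, 16, 2, 9, 6, 7, 8, 10, 13]
Visit 15; enqueue 12, 14 → queue [16, 2, 9, 6, 7, 8, 10, 13, 12, 14]
Visit 16 → queue [2, 9, 6, 7, 8, 10, 13, 12, 14]
Visit 2; enqueue 11 → queue [9, 6, 7, 8, 10, 13, 12, 14, 11]
Visit 9 → queue [6, 7, 8, 10, 13, 12, 14, 11]
Visit 6 → queue [7, 8, 10, 13, 12, 14, 11]
Visit 7; enqueue 4 → queue [8, 10, 13, 12, 14, 11, 4]
Visit 8 → queue [10, 13, 12, 14, 11, 4]
Visit 10 → queue [13, 12, 14, 11, 4]
Visit 13 → queue [12, 14, 11, 4]
Visit 12 → queue [14, 11, 4]
Visit 14 → queue [11, 4]
Visit 11 → queue [4]
Visit 4 → queue []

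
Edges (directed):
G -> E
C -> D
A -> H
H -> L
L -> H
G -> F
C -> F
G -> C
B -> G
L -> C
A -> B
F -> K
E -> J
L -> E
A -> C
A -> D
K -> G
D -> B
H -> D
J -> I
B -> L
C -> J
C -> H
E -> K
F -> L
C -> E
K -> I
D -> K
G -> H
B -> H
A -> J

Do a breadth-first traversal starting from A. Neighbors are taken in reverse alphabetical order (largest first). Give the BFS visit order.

Visit A; enqueue J, H, D, C, B → queue [J, H, D, C, B]
Visit J; enqueue I → queue [H, D, C, B, I]
Visit H; enqueue L → queue [D, C, B, I, L]
Visit D; enqueue K → queue [C, B, I, L, K]
Visit C; enqueue F, E → queue [B, I, L, K, F, E]
Visit B; enqueue G → queue [I, L, K, F, E, G]
Visit I → queue [L, K, F, E, G]
Visit L → queue [K, F, E, G]
Visit K → queue [F, E, G]
Visit F → queue [E, G]
Visit E → queue [G]
Visit G → queue []

A -> J -> H -> D -> C -> B -> I -> L -> K -> F -> E -> G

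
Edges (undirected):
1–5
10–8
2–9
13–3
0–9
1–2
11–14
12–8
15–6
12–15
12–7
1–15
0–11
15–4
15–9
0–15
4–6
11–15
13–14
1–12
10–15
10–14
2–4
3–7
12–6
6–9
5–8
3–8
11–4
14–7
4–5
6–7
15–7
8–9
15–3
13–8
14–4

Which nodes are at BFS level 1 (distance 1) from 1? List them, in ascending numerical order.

Level 0: 1
Level 1: 2, 5, 12, 15
Level 2: 0, 3, 4, 6, 7, 8, 9, 10, 11
Level 3: 13, 14

2, 5, 12, 15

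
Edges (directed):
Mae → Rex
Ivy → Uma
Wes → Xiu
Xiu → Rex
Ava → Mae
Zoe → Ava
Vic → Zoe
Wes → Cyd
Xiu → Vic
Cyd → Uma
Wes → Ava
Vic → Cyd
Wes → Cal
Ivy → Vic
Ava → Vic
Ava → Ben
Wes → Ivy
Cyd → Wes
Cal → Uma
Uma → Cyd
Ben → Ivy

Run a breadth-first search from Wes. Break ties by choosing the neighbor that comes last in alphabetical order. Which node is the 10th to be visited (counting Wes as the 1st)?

Visit Wes; enqueue Xiu, Ivy, Cyd, Cal, Ava → queue [Xiu, Ivy, Cyd, Cal, Ava]
Visit Xiu; enqueue Vic, Rex → queue [Ivy, Cyd, Cal, Ava, Vic, Rex]
Visit Ivy; enqueue Uma → queue [Cyd, Cal, Ava, Vic, Rex, Uma]
Visit Cyd → queue [Cal, Ava, Vic, Rex, Uma]
Visit Cal → queue [Ava, Vic, Rex, Uma]
Visit Ava; enqueue Mae, Ben → queue [Vic, Rex, Uma, Mae, Ben]
Visit Vic; enqueue Zoe → queue [Rex, Uma, Mae, Ben, Zoe]
Visit Rex → queue [Uma, Mae, Ben, Zoe]
Visit Uma → queue [Mae, Ben, Zoe]
Visit Mae → queue [Ben, Zoe]
Visit Ben → queue [Zoe]
Visit Zoe → queue []

Visit order: Wes, Xiu, Ivy, Cyd, Cal, Ava, Vic, Rex, Uma, Mae, Ben, Zoe

Mae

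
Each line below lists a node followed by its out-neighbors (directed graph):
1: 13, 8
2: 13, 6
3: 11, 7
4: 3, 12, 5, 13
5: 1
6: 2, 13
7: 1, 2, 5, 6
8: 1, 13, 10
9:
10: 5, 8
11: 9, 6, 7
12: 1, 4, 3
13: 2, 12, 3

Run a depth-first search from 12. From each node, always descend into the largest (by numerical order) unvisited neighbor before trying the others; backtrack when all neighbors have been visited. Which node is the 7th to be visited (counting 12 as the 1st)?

7

Visit 12
12 → 4
4 → 13
13 → 3
3 → 11
11 → 9
11 → 7
7 → 6
6 → 2
7 → 5
5 → 1
1 → 8
8 → 10

Visit order: 12, 4, 13, 3, 11, 9, 7, 6, 2, 5, 1, 8, 10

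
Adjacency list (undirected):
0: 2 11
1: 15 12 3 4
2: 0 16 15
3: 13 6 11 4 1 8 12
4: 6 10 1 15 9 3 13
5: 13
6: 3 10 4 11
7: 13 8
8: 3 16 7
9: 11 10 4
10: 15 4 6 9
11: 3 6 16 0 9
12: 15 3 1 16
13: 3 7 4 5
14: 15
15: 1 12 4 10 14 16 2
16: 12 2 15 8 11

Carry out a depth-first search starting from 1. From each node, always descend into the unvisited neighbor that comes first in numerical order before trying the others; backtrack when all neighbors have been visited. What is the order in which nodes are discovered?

1 → 3 → 4 → 6 → 10 → 9 → 11 → 0 → 2 → 15 → 12 → 16 → 8 → 7 → 13 → 5 → 14

Visit 1
1 → 3
3 → 4
4 → 6
6 → 10
10 → 9
9 → 11
11 → 0
0 → 2
2 → 15
15 → 12
12 → 16
16 → 8
8 → 7
7 → 13
13 → 5
15 → 14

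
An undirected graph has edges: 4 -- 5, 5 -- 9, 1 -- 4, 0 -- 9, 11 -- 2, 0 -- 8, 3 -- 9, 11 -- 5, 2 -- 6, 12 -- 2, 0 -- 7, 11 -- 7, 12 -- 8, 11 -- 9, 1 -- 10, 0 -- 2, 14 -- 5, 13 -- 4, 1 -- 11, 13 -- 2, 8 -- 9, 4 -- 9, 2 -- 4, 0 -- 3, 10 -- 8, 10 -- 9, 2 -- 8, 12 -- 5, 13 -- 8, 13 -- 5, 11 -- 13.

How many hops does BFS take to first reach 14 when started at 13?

Level 0: 13
Level 1: 2, 4, 5, 8, 11
Level 2: 0, 1, 6, 7, 9, 10, 12, 14
Level 3: 3
14 first appears at level 2.

2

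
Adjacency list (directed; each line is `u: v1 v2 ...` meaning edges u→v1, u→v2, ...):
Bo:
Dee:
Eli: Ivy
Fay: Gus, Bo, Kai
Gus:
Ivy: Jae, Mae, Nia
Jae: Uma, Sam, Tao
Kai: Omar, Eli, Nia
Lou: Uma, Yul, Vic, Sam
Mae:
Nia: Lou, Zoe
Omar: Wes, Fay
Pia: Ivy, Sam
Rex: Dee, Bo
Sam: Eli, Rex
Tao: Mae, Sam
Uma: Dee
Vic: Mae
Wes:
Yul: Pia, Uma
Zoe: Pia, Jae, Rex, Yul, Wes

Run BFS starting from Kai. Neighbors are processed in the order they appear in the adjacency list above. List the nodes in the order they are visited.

Visit Kai; enqueue Omar, Eli, Nia → queue [Omar, Eli, Nia]
Visit Omar; enqueue Wes, Fay → queue [Eli, Nia, Wes, Fay]
Visit Eli; enqueue Ivy → queue [Nia, Wes, Fay, Ivy]
Visit Nia; enqueue Lou, Zoe → queue [Wes, Fay, Ivy, Lou, Zoe]
Visit Wes → queue [Fay, Ivy, Lou, Zoe]
Visit Fay; enqueue Gus, Bo → queue [Ivy, Lou, Zoe, Gus, Bo]
Visit Ivy; enqueue Jae, Mae → queue [Lou, Zoe, Gus, Bo, Jae, Mae]
Visit Lou; enqueue Uma, Yul, Vic, Sam → queue [Zoe, Gus, Bo, Jae, Mae, Uma, Yul, Vic, Sam]
Visit Zoe; enqueue Pia, Rex → queue [Gus, Bo, Jae, Mae, Uma, Yul, Vic, Sam, Pia, Rex]
Visit Gus → queue [Bo, Jae, Mae, Uma, Yul, Vic, Sam, Pia, Rex]
Visit Bo → queue [Jae, Mae, Uma, Yul, Vic, Sam, Pia, Rex]
Visit Jae; enqueue Tao → queue [Mae, Uma, Yul, Vic, Sam, Pia, Rex, Tao]
Visit Mae → queue [Uma, Yul, Vic, Sam, Pia, Rex, Tao]
Visit Uma; enqueue Dee → queue [Yul, Vic, Sam, Pia, Rex, Tao, Dee]
Visit Yul → queue [Vic, Sam, Pia, Rex, Tao, Dee]
Visit Vic → queue [Sam, Pia, Rex, Tao, Dee]
Visit Sam → queue [Pia, Rex, Tao, Dee]
Visit Pia → queue [Rex, Tao, Dee]
Visit Rex → queue [Tao, Dee]
Visit Tao → queue [Dee]
Visit Dee → queue []

Kai → Omar → Eli → Nia → Wes → Fay → Ivy → Lou → Zoe → Gus → Bo → Jae → Mae → Uma → Yul → Vic → Sam → Pia → Rex → Tao → Dee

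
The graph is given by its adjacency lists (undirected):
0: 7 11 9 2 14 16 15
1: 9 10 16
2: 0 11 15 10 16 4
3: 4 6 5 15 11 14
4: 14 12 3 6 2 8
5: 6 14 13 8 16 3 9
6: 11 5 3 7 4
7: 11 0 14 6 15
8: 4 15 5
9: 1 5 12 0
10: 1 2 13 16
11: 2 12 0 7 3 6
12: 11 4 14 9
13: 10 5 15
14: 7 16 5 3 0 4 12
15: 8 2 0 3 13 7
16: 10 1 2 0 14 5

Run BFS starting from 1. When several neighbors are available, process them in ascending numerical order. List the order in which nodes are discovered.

Visit 1; enqueue 9, 10, 16 → queue [9, 10, 16]
Visit 9; enqueue 0, 5, 12 → queue [10, 16, 0, 5, 12]
Visit 10; enqueue 2, 13 → queue [16, 0, 5, 12, 2, 13]
Visit 16; enqueue 14 → queue [0, 5, 12, 2, 13, 14]
Visit 0; enqueue 7, 11, 15 → queue [5, 12, 2, 13, 14, 7, 11, 15]
Visit 5; enqueue 3, 6, 8 → queue [12, 2, 13, 14, 7, 11, 15, 3, 6, 8]
Visit 12; enqueue 4 → queue [2, 13, 14, 7, 11, 15, 3, 6, 8, 4]
Visit 2 → queue [13, 14, 7, 11, 15, 3, 6, 8, 4]
Visit 13 → queue [14, 7, 11, 15, 3, 6, 8, 4]
Visit 14 → queue [7, 11, 15, 3, 6, 8, 4]
Visit 7 → queue [11, 15, 3, 6, 8, 4]
Visit 11 → queue [15, 3, 6, 8, 4]
Visit 15 → queue [3, 6, 8, 4]
Visit 3 → queue [6, 8, 4]
Visit 6 → queue [8, 4]
Visit 8 → queue [4]
Visit 4 → queue []

1 9 10 16 0 5 12 2 13 14 7 11 15 3 6 8 4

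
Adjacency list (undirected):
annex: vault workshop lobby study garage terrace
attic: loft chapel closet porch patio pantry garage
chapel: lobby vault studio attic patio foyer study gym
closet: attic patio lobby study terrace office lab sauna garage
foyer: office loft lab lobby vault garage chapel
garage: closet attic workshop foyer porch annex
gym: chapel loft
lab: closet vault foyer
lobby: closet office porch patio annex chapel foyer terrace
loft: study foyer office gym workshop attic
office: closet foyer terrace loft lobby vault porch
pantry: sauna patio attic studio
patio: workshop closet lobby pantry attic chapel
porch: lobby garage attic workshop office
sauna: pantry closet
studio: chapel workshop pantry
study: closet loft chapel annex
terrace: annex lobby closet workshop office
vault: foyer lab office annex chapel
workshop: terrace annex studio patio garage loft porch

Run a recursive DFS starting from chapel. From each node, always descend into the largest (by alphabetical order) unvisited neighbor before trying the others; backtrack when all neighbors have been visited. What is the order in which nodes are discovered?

Visit chapel
chapel → vault
vault → office
office → terrace
terrace → workshop
workshop → studio
studio → pantry
pantry → sauna
sauna → closet
closet → study
study → loft
loft → gym
loft → foyer
foyer → lobby
lobby → porch
porch → garage
garage → attic
attic → patio
garage → annex
foyer → lab

chapel vault office terrace workshop studio pantry sauna closet study loft gym foyer lobby porch garage attic patio annex lab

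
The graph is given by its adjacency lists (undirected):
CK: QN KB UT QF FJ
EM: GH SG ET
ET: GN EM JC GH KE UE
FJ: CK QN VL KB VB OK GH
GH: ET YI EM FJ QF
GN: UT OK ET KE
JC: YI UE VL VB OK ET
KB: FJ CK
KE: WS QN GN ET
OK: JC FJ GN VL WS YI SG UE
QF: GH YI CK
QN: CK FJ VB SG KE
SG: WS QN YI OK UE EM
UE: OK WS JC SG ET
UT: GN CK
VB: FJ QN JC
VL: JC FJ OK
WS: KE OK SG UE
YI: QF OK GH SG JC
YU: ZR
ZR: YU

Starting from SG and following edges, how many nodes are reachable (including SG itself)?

19

BFS from SG visits: SG, WS, QN, YI, OK, UE, EM, KE, CK, FJ, VB, QF, GH, JC, GN, VL, ET, KB, UT
Reachable nodes: 19 of 21 total.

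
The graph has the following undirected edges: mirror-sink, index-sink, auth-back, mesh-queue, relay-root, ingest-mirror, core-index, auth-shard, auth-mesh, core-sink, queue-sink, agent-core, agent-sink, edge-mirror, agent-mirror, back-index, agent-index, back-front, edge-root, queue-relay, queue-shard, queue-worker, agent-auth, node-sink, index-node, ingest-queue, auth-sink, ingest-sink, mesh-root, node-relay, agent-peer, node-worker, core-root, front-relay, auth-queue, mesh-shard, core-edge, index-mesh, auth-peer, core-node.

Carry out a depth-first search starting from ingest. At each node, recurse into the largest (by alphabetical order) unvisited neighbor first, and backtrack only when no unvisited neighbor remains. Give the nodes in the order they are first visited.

Visit ingest
ingest → sink
sink → queue
queue → worker
worker → node
node → relay
relay → root
root → mesh
mesh → shard
shard → auth
auth → peer
peer → agent
agent → mirror
mirror → edge
edge → core
core → index
index → back
back → front

ingest sink queue worker node relay root mesh shard auth peer agent mirror edge core index back front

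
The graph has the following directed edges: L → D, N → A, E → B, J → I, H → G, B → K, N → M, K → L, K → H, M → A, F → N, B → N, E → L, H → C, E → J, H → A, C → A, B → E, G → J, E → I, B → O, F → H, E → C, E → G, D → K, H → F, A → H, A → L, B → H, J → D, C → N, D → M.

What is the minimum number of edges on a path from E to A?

Level 0: E
Level 1: B, C, G, I, J, L
Level 2: A, D, H, K, N, O
Level 3: F, M
A first appears at level 2.

2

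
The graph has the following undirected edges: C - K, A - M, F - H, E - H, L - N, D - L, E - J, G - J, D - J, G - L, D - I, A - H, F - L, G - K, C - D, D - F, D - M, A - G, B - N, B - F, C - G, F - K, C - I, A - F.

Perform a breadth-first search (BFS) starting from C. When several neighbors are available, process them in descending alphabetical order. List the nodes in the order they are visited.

C, K, I, G, D, F, L, J, A, M, H, B, N, E

Visit C; enqueue K, I, G, D → queue [K, I, G, D]
Visit K; enqueue F → queue [I, G, D, F]
Visit I → queue [G, D, F]
Visit G; enqueue L, J, A → queue [D, F, L, J, A]
Visit D; enqueue M → queue [F, L, J, A, M]
Visit F; enqueue H, B → queue [L, J, A, M, H, B]
Visit L; enqueue N → queue [J, A, M, H, B, N]
Visit J; enqueue E → queue [A, M, H, B, N, E]
Visit A → queue [M, H, B, N, E]
Visit M → queue [H, B, N, E]
Visit H → queue [B, N, E]
Visit B → queue [N, E]
Visit N → queue [E]
Visit E → queue []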